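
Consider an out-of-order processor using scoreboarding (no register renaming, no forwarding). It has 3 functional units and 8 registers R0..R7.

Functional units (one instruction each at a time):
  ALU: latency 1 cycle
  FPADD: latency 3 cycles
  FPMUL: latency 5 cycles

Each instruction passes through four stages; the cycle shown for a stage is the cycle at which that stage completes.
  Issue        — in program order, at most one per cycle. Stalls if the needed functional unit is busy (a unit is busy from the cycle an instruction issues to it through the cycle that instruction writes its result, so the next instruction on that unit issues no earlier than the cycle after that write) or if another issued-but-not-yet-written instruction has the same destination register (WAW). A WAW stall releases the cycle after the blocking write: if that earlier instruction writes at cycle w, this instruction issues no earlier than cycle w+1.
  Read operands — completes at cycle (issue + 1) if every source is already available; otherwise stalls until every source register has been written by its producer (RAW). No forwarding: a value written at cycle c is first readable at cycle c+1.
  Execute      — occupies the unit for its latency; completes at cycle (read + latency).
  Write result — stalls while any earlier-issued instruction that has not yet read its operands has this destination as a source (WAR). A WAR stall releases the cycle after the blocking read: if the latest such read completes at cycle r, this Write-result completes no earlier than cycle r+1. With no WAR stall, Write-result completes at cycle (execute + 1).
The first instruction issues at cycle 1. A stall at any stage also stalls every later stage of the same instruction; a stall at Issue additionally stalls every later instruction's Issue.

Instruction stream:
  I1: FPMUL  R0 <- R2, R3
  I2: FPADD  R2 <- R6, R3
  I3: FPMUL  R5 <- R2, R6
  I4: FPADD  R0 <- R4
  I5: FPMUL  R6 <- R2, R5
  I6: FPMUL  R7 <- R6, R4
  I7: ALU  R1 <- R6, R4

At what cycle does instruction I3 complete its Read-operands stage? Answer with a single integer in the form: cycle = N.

t=1  I1 dispatched to FPMUL
t=2  I1 operands ready; I2 dispatched to FPADD
t=3  I2 operands ready
t=6  I2 complete
t=7  I1 complete; R2←I2
t=8  R0←I1
t=9  I3 dispatched to FPMUL
t=10  I3 operands ready; I4 dispatched to FPADD
t=11  I4 operands ready
t=14  I4 complete
t=15  I3 complete; R0←I4
t=16  R5←I3
t=17  I5 dispatched to FPMUL
t=18  I5 operands ready
t=23  I5 complete
t=24  R6←I5
t=25  I6 dispatched to FPMUL
t=26  I6 operands ready; I7 dispatched to ALU
t=27  I7 operands ready
t=28  I7 complete
t=29  R1←I7
t=31  I6 complete
t=32  R7←I6

cycle = 10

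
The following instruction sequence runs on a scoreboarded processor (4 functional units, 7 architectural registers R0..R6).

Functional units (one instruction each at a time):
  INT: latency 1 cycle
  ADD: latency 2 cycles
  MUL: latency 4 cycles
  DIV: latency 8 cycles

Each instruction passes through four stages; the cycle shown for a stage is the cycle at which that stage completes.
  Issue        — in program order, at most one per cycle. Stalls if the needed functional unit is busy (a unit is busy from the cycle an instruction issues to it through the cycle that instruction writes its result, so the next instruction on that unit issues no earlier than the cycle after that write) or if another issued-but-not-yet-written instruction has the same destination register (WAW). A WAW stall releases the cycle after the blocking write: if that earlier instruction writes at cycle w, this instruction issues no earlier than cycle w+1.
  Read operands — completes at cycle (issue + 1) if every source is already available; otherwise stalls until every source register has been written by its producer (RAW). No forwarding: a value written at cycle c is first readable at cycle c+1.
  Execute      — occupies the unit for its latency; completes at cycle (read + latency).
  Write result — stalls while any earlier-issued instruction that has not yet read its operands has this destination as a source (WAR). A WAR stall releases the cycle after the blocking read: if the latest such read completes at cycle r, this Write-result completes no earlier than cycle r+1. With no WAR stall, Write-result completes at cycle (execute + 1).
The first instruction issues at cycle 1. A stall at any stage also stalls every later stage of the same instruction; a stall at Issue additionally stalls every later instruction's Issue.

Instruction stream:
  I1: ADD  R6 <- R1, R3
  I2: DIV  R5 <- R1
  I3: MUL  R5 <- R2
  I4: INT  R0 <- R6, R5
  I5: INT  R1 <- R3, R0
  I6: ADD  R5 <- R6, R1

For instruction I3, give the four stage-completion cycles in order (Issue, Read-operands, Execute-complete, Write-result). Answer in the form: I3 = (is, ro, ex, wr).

I3 = (13, 14, 18, 19)

[I1] 1/2/4/5
[I2] 2/3/11/12
[I3] 13/14/18/19  (WAW R5: wait I2 write@12)
[I4] 14/20/21/22  (RAW R5: wait I3 write@19)
[I5] 23/24/25/26  (struct: INT busy until I4 writes@22)
[I6] 24/27/29/30  (RAW R1: wait I5 write@26)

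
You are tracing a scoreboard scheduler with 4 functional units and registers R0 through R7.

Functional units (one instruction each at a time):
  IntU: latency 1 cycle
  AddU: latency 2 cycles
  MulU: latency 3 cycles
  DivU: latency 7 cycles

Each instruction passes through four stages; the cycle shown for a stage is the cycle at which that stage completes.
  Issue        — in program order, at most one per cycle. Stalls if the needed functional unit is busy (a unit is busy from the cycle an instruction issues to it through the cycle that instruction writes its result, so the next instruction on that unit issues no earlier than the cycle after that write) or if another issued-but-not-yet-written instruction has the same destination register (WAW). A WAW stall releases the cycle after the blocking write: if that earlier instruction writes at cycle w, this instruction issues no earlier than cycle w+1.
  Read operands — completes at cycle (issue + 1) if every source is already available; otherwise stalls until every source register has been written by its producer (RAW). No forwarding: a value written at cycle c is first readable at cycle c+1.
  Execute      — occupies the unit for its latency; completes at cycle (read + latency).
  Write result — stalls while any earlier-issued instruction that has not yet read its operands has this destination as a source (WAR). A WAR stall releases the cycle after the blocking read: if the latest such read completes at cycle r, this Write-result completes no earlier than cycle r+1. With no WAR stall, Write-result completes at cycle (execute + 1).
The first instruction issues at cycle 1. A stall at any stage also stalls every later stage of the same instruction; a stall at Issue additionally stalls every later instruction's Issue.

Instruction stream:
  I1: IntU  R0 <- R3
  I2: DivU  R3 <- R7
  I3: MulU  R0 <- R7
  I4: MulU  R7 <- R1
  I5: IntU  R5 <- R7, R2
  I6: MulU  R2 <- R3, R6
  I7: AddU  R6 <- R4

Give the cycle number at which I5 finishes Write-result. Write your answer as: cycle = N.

[I1] 1/2/3/4
[I2] 2/3/10/11
[I3] 5/6/9/10  (WAW R0: wait I1 write@4)
[I4] 11/12/15/16  (struct: MulU busy until I3 writes@10)
[I5] 12/17/18/19  (RAW R7: wait I4 write@16)
[I6] 17/18/21/22  (struct: MulU busy until I4 writes@16)
[I7] 18/19/21/22

cycle = 19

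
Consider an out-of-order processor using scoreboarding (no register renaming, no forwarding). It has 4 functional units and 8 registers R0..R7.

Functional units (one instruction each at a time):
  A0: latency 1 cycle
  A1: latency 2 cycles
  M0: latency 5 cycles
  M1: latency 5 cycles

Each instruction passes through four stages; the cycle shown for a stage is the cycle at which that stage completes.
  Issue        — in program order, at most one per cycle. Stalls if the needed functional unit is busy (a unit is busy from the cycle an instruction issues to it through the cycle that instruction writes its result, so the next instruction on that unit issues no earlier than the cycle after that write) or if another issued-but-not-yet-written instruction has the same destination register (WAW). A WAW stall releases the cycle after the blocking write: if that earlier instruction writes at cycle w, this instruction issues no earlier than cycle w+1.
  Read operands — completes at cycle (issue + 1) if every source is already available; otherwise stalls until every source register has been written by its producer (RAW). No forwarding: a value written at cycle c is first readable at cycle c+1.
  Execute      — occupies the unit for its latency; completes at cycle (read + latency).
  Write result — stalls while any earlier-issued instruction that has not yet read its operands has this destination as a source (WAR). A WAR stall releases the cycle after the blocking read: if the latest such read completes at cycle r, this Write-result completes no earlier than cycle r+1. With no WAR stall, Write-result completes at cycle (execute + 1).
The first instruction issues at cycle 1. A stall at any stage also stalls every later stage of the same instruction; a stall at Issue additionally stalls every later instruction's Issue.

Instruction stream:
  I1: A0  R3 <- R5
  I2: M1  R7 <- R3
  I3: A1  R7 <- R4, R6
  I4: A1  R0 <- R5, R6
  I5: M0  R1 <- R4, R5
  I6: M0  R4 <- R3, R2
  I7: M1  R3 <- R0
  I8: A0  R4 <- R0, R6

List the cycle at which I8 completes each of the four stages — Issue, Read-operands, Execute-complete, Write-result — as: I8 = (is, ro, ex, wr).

I8 = (34, 35, 36, 37)

[1] I1→A0
[2] I1 RO | I2→M1
[3] I1 EX
[4] I1 WR R3
[5] I2 RO
[10] I2 EX
[11] I2 WR R7
[12] I3→A1
[13] I3 RO
[15] I3 EX
[16] I3 WR R7
[17] I4→A1
[18] I4 RO | I5→M0
[19] I5 RO
[20] I4 EX
[21] I4 WR R0
[24] I5 EX
[25] I5 WR R1
[26] I6→M0
[27] I6 RO | I7→M1
[28] I7 RO
[32] I6 EX
[33] I6 WR R4 | I7 EX
[34] I7 WR R3 | I8→A0
[35] I8 RO
[36] I8 EX
[37] I8 WR R4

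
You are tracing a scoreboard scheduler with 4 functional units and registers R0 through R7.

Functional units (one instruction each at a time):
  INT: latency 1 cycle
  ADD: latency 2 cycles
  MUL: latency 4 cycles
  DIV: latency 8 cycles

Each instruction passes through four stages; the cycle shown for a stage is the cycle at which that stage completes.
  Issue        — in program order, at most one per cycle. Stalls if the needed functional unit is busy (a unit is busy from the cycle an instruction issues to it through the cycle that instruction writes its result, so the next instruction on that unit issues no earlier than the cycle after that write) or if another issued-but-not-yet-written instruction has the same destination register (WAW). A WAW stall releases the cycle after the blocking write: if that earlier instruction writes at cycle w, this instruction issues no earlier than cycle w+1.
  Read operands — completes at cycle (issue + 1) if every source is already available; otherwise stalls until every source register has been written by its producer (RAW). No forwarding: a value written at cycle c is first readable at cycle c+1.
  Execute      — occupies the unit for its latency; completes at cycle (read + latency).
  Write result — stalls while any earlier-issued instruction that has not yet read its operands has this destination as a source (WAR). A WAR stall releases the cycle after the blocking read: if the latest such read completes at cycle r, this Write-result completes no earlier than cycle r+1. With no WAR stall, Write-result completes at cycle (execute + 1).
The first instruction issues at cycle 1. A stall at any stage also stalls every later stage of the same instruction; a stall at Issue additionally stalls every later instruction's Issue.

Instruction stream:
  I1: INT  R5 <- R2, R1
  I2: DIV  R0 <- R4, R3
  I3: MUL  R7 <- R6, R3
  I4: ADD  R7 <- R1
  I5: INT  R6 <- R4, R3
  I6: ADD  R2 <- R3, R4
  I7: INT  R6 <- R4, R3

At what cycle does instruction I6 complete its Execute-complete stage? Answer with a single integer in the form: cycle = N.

cycle = 18

c1: I1 dispatched to INT
c2: I1 operands ready; I2 dispatched to DIV
c3: I1 complete; I2 operands ready; I3 dispatched to MUL
c4: R5←I1; I3 operands ready
c8: I3 complete
c9: R7←I3
c10: I4 dispatched to ADD
c11: I2 complete; I4 operands ready; I5 dispatched to INT
c12: R0←I2; I5 operands ready
c13: I4 complete; I5 complete
c14: R7←I4; R6←I5
c15: I6 dispatched to ADD
c16: I6 operands ready; I7 dispatched to INT
c17: I7 operands ready
c18: I6 complete; I7 complete
c19: R2←I6; R6←I7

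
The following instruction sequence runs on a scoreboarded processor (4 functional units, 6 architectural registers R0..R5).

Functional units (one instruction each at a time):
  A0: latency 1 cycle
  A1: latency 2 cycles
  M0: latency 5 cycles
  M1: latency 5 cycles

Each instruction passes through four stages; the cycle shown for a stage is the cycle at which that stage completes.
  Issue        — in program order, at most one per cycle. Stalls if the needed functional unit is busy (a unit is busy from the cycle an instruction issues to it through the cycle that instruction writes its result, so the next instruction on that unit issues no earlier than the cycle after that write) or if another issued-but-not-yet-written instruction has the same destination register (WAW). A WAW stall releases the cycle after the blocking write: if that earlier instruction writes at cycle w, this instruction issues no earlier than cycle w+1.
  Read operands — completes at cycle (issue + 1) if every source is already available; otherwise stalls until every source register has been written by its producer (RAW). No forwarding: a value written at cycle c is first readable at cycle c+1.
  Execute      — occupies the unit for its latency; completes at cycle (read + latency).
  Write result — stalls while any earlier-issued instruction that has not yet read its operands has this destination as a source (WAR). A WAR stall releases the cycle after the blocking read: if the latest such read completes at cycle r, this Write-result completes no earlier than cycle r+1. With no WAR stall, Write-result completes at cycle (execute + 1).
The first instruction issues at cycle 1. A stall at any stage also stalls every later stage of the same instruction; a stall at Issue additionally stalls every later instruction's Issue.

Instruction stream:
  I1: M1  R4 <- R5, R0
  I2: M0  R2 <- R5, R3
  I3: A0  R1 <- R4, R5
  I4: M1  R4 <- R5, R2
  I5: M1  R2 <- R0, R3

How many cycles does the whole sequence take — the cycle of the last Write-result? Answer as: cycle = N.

I1: IS=1 RO=2 EX=7 WR=8
I2: IS=2 RO=3 EX=8 WR=9
I3: IS=3 RO=9 EX=10 WR=11  [RAW R4: wait I1 write@8]
I4: IS=9 RO=10 EX=15 WR=16  [struct: M1 busy until I1 writes@8]
I5: IS=17 RO=18 EX=23 WR=24  [struct: M1 busy until I4 writes@16]

cycle = 24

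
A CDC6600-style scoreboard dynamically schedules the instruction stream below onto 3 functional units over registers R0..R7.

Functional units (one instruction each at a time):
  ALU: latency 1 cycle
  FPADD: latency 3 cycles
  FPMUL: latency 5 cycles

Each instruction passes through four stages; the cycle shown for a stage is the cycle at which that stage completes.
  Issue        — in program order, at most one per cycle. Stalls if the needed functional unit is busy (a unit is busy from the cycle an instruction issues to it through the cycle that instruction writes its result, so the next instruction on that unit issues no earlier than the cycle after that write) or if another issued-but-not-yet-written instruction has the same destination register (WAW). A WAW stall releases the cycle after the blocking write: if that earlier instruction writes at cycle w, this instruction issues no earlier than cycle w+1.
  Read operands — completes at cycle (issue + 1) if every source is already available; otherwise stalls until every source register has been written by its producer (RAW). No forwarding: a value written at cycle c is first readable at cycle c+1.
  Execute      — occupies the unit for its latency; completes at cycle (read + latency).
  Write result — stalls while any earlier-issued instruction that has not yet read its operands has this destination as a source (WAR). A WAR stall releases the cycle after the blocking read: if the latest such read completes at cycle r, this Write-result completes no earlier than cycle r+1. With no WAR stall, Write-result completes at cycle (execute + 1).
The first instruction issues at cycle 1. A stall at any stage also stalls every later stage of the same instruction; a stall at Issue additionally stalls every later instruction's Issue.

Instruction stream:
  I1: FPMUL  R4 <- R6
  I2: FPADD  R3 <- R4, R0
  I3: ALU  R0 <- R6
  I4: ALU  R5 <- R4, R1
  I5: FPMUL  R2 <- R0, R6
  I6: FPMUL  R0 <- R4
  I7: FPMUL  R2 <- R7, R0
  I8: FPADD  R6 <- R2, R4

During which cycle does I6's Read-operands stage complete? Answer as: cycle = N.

t=1  I1→FPMUL
t=2  I1 RO; I2→FPADD
t=3  I3→ALU
t=4  I3 RO
t=5  I3 EX
t=7  I1 EX
t=8  I1 WR R4
t=9  I2 RO
t=10  I3 WR R0
t=11  I4→ALU
t=12  I2 EX; I4 RO; I5→FPMUL
t=13  I2 WR R3; I4 EX; I5 RO
t=14  I4 WR R5
t=18  I5 EX
t=19  I5 WR R2
t=20  I6→FPMUL
t=21  I6 RO
t=26  I6 EX
t=27  I6 WR R0
t=28  I7→FPMUL
t=29  I7 RO; I8→FPADD
t=34  I7 EX
t=35  I7 WR R2
t=36  I8 RO
t=39  I8 EX
t=40  I8 WR R6

cycle = 21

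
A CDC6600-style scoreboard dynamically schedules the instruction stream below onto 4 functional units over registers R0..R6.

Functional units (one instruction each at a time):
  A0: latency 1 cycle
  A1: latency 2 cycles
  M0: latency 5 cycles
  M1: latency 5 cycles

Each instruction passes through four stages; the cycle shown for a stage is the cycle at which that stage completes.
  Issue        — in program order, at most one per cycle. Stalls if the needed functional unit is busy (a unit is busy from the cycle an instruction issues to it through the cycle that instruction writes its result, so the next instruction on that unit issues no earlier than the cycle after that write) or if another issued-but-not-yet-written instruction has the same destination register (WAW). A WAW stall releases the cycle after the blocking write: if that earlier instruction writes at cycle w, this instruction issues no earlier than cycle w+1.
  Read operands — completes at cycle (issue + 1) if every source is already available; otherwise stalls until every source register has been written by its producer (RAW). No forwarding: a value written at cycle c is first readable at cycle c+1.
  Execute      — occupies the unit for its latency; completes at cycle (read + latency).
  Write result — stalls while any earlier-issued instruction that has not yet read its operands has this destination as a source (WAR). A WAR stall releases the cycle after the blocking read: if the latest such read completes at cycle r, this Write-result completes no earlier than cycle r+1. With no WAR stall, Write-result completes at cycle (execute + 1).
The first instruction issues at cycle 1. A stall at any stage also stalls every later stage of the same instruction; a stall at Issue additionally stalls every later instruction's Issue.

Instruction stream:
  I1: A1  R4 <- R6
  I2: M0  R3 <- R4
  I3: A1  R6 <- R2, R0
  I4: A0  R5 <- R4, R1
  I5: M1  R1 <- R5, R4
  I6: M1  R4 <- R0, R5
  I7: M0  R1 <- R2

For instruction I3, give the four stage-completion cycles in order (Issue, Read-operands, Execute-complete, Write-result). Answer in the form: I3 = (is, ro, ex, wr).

I1: IS=1 RO=2 EX=4 WR=5
I2: IS=2 RO=6 EX=11 WR=12  [RAW R4: wait I1 write@5]
I3: IS=6 RO=7 EX=9 WR=10  [struct: A1 busy until I1 writes@5]
I4: IS=7 RO=8 EX=9 WR=10
I5: IS=8 RO=11 EX=16 WR=17  [RAW R5: wait I4 write@10]
I6: IS=18 RO=19 EX=24 WR=25  [struct: M1 busy until I5 writes@17]
I7: IS=19 RO=20 EX=25 WR=26

I3 = (6, 7, 9, 10)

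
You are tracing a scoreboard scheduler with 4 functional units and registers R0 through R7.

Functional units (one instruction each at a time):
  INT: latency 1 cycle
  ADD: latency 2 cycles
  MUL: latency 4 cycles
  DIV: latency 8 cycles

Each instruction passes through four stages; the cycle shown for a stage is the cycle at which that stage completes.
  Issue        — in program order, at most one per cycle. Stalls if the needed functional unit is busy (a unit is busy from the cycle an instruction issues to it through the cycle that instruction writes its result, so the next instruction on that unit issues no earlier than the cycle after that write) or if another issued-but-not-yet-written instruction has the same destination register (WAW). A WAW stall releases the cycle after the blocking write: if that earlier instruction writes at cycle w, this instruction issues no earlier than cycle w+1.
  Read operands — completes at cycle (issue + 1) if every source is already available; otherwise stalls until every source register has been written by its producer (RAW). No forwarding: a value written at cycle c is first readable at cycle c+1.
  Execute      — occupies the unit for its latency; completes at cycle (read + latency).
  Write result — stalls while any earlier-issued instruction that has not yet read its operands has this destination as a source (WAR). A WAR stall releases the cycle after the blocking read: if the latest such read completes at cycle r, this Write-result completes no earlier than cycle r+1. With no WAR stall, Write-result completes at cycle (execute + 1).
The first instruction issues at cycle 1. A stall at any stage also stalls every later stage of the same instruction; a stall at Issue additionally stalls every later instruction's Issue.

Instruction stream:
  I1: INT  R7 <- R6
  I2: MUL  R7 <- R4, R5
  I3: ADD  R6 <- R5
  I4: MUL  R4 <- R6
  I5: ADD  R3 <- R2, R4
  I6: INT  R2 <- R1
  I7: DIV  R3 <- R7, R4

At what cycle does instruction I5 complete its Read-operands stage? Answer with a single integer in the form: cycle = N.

cycle = 19

I1: IS=1 RO=2 EX=3 WR=4
I2: IS=5 RO=6 EX=10 WR=11  [WAW R7: wait I1 write@4]
I3: IS=6 RO=7 EX=9 WR=10
I4: IS=12 RO=13 EX=17 WR=18  [struct: MUL busy until I2 writes@11]
I5: IS=13 RO=19 EX=21 WR=22  [RAW R4: wait I4 write@18]
I6: IS=14 RO=15 EX=16 WR=20  [WAR R2: wait I5 read@19]
I7: IS=23 RO=24 EX=32 WR=33  [WAW R3: wait I5 write@22]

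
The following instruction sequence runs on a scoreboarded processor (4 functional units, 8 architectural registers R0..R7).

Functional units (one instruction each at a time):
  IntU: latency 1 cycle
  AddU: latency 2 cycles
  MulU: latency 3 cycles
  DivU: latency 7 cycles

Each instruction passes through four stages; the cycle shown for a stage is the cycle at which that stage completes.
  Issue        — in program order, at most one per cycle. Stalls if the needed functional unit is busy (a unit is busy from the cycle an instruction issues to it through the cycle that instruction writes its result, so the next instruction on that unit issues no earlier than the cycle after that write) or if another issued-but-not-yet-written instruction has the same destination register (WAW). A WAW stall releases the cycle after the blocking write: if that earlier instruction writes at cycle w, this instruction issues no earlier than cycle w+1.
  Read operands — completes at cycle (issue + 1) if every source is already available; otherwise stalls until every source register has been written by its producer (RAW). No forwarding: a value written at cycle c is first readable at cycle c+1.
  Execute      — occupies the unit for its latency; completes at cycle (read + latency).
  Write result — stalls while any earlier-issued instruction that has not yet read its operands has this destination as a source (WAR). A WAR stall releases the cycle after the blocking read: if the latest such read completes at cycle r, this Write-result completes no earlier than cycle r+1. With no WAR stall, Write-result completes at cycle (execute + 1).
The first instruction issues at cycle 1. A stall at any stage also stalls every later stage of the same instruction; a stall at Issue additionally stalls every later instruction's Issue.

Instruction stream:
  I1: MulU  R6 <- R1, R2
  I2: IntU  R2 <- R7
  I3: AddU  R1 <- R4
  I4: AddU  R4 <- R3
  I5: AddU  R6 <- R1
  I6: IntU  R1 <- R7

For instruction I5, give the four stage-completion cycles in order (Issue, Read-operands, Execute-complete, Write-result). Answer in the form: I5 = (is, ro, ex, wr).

c1: issue I1 (MulU)
c2: I1 read-ops · issue I2 (IntU)
c3: I2 read-ops · issue I3 (AddU)
c4: I2 finished on IntU · I3 read-ops
c5: I1 finished on MulU · I2→R2
c6: I1→R6 · I3 finished on AddU
c7: I3→R1
c8: issue I4 (AddU)
c9: I4 read-ops
c11: I4 finished on AddU
c12: I4→R4
c13: issue I5 (AddU)
c14: I5 read-ops · issue I6 (IntU)
c15: I6 read-ops
c16: I5 finished on AddU · I6 finished on IntU
c17: I5→R6 · I6→R1

I5 = (13, 14, 16, 17)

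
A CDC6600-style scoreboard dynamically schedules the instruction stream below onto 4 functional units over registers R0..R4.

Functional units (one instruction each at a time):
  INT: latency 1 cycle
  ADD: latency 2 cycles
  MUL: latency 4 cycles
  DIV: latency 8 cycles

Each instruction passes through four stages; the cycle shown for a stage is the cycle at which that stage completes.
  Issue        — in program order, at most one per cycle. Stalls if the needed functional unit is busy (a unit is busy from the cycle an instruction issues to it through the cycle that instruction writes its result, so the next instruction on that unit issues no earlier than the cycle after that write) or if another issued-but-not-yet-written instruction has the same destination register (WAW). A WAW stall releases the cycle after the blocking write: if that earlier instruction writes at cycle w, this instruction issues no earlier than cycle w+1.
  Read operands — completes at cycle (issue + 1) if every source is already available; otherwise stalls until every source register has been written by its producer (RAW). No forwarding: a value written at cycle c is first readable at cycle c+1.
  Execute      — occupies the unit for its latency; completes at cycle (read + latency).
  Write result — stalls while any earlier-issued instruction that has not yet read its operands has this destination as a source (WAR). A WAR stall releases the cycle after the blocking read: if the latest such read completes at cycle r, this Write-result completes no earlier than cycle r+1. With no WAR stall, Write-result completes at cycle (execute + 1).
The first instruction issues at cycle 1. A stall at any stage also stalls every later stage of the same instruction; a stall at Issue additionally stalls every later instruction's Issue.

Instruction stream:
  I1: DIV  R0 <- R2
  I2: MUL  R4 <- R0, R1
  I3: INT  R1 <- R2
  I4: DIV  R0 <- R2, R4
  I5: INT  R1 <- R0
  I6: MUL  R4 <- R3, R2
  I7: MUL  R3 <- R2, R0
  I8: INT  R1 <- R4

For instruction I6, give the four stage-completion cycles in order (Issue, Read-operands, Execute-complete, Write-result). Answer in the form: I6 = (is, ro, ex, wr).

[1] I1 dispatched to DIV
[2] I1 operands ready | I2 dispatched to MUL
[3] I3 dispatched to INT
[4] I3 operands ready
[5] I3 complete
[10] I1 complete
[11] R0←I1
[12] I2 operands ready | I4 dispatched to DIV
[13] R1←I3
[14] I5 dispatched to INT
[16] I2 complete
[17] R4←I2
[18] I4 operands ready | I6 dispatched to MUL
[19] I6 operands ready
[23] I6 complete
[24] R4←I6
[25] I7 dispatched to MUL
[26] I4 complete
[27] R0←I4
[28] I5 operands ready | I7 operands ready
[29] I5 complete
[30] R1←I5
[31] I8 dispatched to INT
[32] I7 complete | I8 operands ready
[33] R3←I7 | I8 complete
[34] R1←I8

I6 = (18, 19, 23, 24)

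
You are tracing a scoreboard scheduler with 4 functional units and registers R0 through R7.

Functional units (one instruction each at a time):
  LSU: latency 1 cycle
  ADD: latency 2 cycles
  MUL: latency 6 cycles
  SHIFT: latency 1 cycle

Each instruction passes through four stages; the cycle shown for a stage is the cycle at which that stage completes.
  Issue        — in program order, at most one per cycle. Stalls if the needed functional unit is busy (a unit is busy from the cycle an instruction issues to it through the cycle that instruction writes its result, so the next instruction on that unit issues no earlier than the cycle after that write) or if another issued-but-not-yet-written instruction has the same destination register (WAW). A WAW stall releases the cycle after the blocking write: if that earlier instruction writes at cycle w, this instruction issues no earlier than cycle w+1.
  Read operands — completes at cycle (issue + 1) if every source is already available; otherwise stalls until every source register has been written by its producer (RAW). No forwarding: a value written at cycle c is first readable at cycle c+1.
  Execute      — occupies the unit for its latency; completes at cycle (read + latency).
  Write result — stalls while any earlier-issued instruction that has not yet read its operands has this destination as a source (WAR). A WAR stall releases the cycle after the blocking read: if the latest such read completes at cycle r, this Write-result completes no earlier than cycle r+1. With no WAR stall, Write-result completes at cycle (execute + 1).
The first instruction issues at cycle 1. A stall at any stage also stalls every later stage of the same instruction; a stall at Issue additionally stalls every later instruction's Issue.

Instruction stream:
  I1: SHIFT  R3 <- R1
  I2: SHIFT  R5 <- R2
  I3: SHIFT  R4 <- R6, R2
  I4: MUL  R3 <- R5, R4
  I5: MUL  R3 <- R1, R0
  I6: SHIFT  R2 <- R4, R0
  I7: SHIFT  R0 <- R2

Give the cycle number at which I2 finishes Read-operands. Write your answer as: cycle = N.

[I1] 1/2/3/4
[I2] 5/6/7/8  (struct: SHIFT busy until I1 writes@4)
[I3] 9/10/11/12  (struct: SHIFT busy until I2 writes@8)
[I4] 10/13/19/20  (RAW R4: wait I3 write@12)
[I5] 21/22/28/29  (struct: MUL busy until I4 writes@20)
[I6] 22/23/24/25
[I7] 26/27/28/29  (struct: SHIFT busy until I6 writes@25)

cycle = 6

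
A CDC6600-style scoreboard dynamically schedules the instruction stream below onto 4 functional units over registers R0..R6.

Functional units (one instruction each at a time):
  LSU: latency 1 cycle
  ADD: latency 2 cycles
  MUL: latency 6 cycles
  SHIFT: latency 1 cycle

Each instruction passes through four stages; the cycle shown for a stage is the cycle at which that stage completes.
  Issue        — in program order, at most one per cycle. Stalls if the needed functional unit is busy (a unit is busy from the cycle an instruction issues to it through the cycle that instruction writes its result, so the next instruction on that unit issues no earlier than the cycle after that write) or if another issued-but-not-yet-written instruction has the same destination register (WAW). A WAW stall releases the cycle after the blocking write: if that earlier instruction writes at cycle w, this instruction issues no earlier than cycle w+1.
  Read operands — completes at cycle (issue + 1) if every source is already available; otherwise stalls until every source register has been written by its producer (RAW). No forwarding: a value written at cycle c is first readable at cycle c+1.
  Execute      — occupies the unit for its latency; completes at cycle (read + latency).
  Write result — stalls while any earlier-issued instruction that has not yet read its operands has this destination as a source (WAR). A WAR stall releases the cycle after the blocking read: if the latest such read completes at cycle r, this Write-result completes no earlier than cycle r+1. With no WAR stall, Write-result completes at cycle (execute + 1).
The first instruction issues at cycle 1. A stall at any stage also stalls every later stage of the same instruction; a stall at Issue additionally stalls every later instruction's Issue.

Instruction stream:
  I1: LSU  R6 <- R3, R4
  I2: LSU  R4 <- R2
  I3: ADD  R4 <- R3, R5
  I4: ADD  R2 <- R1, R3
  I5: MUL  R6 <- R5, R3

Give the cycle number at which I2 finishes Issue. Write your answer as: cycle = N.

cycle = 5

cycle 1: issue I1 (LSU)
cycle 2: I1 read-ops
cycle 3: I1 finished on LSU
cycle 4: I1→R6
cycle 5: issue I2 (LSU)
cycle 6: I2 read-ops
cycle 7: I2 finished on LSU
cycle 8: I2→R4
cycle 9: issue I3 (ADD)
cycle 10: I3 read-ops
cycle 12: I3 finished on ADD
cycle 13: I3→R4
cycle 14: issue I4 (ADD)
cycle 15: I4 read-ops; issue I5 (MUL)
cycle 16: I5 read-ops
cycle 17: I4 finished on ADD
cycle 18: I4→R2
cycle 22: I5 finished on MUL
cycle 23: I5→R6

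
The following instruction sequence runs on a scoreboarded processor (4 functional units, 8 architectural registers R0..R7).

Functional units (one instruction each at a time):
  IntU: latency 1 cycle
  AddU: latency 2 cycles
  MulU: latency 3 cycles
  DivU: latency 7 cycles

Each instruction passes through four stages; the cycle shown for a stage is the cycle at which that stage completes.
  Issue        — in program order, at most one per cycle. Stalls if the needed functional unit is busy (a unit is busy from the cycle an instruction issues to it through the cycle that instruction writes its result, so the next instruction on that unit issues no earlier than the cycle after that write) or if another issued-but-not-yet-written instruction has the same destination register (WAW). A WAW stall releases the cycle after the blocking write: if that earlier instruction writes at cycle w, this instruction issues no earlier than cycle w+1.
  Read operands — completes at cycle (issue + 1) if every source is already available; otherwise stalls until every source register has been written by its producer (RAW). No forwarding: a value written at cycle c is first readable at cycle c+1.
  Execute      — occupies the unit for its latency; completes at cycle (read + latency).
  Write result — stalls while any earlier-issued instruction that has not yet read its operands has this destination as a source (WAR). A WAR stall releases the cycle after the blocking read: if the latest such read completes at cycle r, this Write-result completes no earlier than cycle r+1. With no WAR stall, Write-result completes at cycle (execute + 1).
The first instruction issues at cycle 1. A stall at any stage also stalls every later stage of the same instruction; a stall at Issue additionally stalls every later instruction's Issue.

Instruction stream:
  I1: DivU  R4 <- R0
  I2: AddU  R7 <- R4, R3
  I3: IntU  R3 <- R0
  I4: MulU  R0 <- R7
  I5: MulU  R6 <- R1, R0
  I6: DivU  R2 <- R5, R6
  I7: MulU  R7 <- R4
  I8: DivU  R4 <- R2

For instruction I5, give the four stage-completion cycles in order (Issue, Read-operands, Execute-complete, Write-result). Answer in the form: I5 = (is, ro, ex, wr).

I1 -> (1, 2, 9, 10)
I2 -> (2, 11, 13, 14)  // RAW R4: wait I1 write@10
I3 -> (3, 4, 5, 12)  // WAR R3: wait I2 read@11
I4 -> (4, 15, 18, 19)  // RAW R7: wait I2 write@14
I5 -> (20, 21, 24, 25)  // struct: MulU busy until I4 writes@19
I6 -> (21, 26, 33, 34)  // RAW R6: wait I5 write@25
I7 -> (26, 27, 30, 31)  // struct: MulU busy until I5 writes@25
I8 -> (35, 36, 43, 44)  // struct: DivU busy until I6 writes@34

I5 = (20, 21, 24, 25)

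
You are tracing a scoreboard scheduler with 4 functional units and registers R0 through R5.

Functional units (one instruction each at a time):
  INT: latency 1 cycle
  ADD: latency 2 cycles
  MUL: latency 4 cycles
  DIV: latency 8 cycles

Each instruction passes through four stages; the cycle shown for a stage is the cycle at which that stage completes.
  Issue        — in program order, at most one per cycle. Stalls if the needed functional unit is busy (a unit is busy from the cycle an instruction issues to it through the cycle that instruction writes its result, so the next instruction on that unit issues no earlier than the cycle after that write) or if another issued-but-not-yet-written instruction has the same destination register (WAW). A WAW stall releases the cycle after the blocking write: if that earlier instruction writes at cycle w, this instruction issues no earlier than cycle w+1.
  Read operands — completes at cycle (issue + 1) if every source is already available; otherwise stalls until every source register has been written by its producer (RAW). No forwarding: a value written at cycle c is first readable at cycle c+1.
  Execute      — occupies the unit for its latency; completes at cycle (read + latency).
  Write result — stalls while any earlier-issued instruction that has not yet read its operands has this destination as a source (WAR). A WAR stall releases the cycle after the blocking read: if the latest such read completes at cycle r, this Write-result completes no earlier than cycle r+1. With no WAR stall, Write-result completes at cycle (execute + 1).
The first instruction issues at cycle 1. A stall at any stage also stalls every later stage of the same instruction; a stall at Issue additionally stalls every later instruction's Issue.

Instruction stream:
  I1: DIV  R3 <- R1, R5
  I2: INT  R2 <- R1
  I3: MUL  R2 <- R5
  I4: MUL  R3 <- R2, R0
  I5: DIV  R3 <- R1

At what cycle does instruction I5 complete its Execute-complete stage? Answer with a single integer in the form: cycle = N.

cycle = 29

cycle 1: I1→DIV
cycle 2: I1 RO, I2→INT
cycle 3: I2 RO
cycle 4: I2 EX
cycle 5: I2 WR R2
cycle 6: I3→MUL
cycle 7: I3 RO
cycle 10: I1 EX
cycle 11: I1 WR R3, I3 EX
cycle 12: I3 WR R2
cycle 13: I4→MUL
cycle 14: I4 RO
cycle 18: I4 EX
cycle 19: I4 WR R3
cycle 20: I5→DIV
cycle 21: I5 RO
cycle 29: I5 EX
cycle 30: I5 WR R3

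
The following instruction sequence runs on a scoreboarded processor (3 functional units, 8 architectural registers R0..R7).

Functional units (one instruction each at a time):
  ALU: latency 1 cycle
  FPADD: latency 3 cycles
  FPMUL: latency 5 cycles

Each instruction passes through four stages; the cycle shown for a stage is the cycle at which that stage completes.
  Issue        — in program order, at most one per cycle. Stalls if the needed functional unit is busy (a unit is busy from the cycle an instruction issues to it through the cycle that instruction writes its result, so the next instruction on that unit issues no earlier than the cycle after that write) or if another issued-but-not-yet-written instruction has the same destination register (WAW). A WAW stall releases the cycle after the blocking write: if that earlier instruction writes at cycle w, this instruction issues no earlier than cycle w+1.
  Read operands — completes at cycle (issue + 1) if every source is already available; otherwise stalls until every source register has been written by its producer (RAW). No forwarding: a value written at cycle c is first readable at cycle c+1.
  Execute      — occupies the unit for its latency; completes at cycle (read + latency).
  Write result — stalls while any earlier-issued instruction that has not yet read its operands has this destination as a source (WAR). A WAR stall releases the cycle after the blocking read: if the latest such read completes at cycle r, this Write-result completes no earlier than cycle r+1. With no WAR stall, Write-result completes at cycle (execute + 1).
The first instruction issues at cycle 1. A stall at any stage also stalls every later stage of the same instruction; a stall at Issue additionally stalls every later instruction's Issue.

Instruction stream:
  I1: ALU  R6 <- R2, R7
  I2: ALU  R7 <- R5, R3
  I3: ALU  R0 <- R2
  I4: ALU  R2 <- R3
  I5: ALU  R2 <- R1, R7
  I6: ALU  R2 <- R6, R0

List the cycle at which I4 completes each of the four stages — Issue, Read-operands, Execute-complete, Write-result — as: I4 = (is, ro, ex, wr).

I4 = (13, 14, 15, 16)

I1: IS=1 RO=2 EX=3 WR=4
I2: IS=5 RO=6 EX=7 WR=8  [struct: ALU busy until I1 writes@4]
I3: IS=9 RO=10 EX=11 WR=12  [struct: ALU busy until I2 writes@8]
I4: IS=13 RO=14 EX=15 WR=16  [struct: ALU busy until I3 writes@12]
I5: IS=17 RO=18 EX=19 WR=20  [struct: ALU busy until I4 writes@16]
I6: IS=21 RO=22 EX=23 WR=24  [struct: ALU busy until I5 writes@20]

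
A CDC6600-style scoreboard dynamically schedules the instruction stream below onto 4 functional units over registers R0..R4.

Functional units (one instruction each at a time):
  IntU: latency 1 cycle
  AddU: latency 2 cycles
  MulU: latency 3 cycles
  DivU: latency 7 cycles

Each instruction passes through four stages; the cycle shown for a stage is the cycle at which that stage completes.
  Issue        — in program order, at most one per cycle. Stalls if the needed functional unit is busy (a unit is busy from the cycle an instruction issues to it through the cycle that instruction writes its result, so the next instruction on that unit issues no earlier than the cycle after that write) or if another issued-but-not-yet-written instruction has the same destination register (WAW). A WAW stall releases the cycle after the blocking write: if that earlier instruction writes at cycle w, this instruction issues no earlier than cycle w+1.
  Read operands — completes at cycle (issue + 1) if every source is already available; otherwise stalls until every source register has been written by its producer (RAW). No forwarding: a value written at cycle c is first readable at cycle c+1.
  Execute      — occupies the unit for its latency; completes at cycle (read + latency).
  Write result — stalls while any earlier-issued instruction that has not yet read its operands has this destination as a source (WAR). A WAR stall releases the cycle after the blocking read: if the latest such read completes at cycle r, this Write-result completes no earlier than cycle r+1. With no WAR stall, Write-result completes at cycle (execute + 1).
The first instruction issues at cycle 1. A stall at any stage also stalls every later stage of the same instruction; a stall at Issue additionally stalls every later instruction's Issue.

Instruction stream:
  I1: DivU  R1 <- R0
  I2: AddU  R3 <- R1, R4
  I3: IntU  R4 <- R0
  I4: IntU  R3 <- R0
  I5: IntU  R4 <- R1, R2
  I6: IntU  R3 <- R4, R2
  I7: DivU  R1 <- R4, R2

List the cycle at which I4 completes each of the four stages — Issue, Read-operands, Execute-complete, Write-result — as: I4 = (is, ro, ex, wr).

I4 = (15, 16, 17, 18)

c1: I1 dispatched to DivU
c2: I1 operands ready, I2 dispatched to AddU
c3: I3 dispatched to IntU
c4: I3 operands ready
c5: I3 complete
c9: I1 complete
c10: R1←I1
c11: I2 operands ready
c12: R4←I3
c13: I2 complete
c14: R3←I2
c15: I4 dispatched to IntU
c16: I4 operands ready
c17: I4 complete
c18: R3←I4
c19: I5 dispatched to IntU
c20: I5 operands ready
c21: I5 complete
c22: R4←I5
c23: I6 dispatched to IntU
c24: I6 operands ready, I7 dispatched to DivU
c25: I6 complete, I7 operands ready
c26: R3←I6
c32: I7 complete
c33: R1←I7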